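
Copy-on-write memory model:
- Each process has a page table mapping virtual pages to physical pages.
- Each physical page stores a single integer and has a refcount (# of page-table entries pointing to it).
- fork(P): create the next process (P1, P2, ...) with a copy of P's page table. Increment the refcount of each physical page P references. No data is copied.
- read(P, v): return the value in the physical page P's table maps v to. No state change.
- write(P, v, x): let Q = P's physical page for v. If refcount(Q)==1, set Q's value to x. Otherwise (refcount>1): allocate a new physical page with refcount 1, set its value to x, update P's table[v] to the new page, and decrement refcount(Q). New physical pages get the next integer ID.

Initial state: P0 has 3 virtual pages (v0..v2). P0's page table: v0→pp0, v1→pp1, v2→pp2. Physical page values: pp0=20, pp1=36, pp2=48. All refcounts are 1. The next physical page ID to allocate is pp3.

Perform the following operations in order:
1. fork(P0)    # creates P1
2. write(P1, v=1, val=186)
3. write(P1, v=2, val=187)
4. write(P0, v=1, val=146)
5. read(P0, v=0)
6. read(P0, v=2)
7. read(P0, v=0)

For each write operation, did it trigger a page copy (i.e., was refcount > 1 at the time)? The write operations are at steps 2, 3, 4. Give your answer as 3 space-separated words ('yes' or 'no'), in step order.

Op 1: fork(P0) -> P1. 3 ppages; refcounts: pp0:2 pp1:2 pp2:2
Op 2: write(P1, v1, 186). refcount(pp1)=2>1 -> COPY to pp3. 4 ppages; refcounts: pp0:2 pp1:1 pp2:2 pp3:1
Op 3: write(P1, v2, 187). refcount(pp2)=2>1 -> COPY to pp4. 5 ppages; refcounts: pp0:2 pp1:1 pp2:1 pp3:1 pp4:1
Op 4: write(P0, v1, 146). refcount(pp1)=1 -> write in place. 5 ppages; refcounts: pp0:2 pp1:1 pp2:1 pp3:1 pp4:1
Op 5: read(P0, v0) -> 20. No state change.
Op 6: read(P0, v2) -> 48. No state change.
Op 7: read(P0, v0) -> 20. No state change.

yes yes no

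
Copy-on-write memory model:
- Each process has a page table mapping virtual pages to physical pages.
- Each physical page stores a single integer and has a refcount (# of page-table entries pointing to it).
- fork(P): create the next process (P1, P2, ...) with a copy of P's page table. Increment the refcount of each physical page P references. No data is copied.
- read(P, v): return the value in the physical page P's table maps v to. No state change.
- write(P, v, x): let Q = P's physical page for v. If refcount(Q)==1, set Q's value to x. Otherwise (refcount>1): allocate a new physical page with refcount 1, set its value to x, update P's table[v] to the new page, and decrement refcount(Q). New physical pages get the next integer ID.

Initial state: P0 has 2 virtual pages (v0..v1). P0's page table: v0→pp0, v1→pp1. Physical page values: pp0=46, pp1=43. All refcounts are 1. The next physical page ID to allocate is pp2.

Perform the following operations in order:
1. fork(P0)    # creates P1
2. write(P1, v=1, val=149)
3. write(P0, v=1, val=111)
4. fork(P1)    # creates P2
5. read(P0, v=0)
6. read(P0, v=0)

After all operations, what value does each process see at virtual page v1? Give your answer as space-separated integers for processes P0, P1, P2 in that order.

Answer: 111 149 149

Derivation:
Op 1: fork(P0) -> P1. 2 ppages; refcounts: pp0:2 pp1:2
Op 2: write(P1, v1, 149). refcount(pp1)=2>1 -> COPY to pp2. 3 ppages; refcounts: pp0:2 pp1:1 pp2:1
Op 3: write(P0, v1, 111). refcount(pp1)=1 -> write in place. 3 ppages; refcounts: pp0:2 pp1:1 pp2:1
Op 4: fork(P1) -> P2. 3 ppages; refcounts: pp0:3 pp1:1 pp2:2
Op 5: read(P0, v0) -> 46. No state change.
Op 6: read(P0, v0) -> 46. No state change.
P0: v1 -> pp1 = 111
P1: v1 -> pp2 = 149
P2: v1 -> pp2 = 149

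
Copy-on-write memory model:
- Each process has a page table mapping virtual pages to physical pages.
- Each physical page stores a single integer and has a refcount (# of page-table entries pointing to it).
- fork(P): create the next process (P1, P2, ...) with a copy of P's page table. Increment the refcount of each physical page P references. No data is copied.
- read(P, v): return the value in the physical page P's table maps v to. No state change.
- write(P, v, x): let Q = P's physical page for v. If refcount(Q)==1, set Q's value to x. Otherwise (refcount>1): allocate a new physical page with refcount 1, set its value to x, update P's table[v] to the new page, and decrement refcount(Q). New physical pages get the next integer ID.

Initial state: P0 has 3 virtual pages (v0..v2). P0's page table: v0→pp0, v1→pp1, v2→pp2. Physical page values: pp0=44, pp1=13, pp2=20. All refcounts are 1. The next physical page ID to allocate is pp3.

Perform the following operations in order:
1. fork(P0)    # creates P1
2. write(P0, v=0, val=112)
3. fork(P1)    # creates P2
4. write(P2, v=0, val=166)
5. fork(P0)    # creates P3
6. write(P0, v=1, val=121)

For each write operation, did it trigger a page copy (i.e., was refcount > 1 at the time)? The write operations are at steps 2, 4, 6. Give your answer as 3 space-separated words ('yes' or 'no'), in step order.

Op 1: fork(P0) -> P1. 3 ppages; refcounts: pp0:2 pp1:2 pp2:2
Op 2: write(P0, v0, 112). refcount(pp0)=2>1 -> COPY to pp3. 4 ppages; refcounts: pp0:1 pp1:2 pp2:2 pp3:1
Op 3: fork(P1) -> P2. 4 ppages; refcounts: pp0:2 pp1:3 pp2:3 pp3:1
Op 4: write(P2, v0, 166). refcount(pp0)=2>1 -> COPY to pp4. 5 ppages; refcounts: pp0:1 pp1:3 pp2:3 pp3:1 pp4:1
Op 5: fork(P0) -> P3. 5 ppages; refcounts: pp0:1 pp1:4 pp2:4 pp3:2 pp4:1
Op 6: write(P0, v1, 121). refcount(pp1)=4>1 -> COPY to pp5. 6 ppages; refcounts: pp0:1 pp1:3 pp2:4 pp3:2 pp4:1 pp5:1

yes yes yes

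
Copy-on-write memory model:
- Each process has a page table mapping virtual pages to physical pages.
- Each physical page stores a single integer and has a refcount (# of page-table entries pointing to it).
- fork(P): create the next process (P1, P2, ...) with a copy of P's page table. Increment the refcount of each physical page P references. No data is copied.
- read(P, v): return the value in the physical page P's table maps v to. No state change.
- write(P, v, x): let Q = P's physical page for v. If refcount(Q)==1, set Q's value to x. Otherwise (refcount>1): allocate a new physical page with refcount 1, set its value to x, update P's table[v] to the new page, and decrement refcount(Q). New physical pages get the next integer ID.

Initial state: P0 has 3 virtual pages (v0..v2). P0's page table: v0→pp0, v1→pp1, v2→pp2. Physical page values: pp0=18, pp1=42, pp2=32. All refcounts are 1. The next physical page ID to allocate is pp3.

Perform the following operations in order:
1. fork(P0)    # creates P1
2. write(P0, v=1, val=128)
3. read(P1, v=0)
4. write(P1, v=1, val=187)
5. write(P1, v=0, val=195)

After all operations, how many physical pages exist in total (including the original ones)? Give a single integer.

Answer: 5

Derivation:
Op 1: fork(P0) -> P1. 3 ppages; refcounts: pp0:2 pp1:2 pp2:2
Op 2: write(P0, v1, 128). refcount(pp1)=2>1 -> COPY to pp3. 4 ppages; refcounts: pp0:2 pp1:1 pp2:2 pp3:1
Op 3: read(P1, v0) -> 18. No state change.
Op 4: write(P1, v1, 187). refcount(pp1)=1 -> write in place. 4 ppages; refcounts: pp0:2 pp1:1 pp2:2 pp3:1
Op 5: write(P1, v0, 195). refcount(pp0)=2>1 -> COPY to pp4. 5 ppages; refcounts: pp0:1 pp1:1 pp2:2 pp3:1 pp4:1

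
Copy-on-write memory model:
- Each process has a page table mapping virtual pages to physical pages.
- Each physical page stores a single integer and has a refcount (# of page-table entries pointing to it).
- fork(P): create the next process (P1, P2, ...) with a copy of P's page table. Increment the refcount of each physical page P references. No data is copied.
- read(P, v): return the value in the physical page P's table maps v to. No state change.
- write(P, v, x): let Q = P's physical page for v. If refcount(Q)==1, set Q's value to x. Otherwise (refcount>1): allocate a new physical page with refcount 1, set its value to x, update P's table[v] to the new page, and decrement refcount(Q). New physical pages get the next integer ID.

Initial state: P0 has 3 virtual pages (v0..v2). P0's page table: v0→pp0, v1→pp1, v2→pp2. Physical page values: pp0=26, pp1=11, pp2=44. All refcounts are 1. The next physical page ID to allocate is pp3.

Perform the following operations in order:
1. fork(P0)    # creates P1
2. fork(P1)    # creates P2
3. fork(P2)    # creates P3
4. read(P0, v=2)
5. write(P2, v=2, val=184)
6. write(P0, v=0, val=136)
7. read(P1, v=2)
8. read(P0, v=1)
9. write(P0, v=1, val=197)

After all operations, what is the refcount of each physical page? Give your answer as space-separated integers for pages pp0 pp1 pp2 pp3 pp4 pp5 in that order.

Op 1: fork(P0) -> P1. 3 ppages; refcounts: pp0:2 pp1:2 pp2:2
Op 2: fork(P1) -> P2. 3 ppages; refcounts: pp0:3 pp1:3 pp2:3
Op 3: fork(P2) -> P3. 3 ppages; refcounts: pp0:4 pp1:4 pp2:4
Op 4: read(P0, v2) -> 44. No state change.
Op 5: write(P2, v2, 184). refcount(pp2)=4>1 -> COPY to pp3. 4 ppages; refcounts: pp0:4 pp1:4 pp2:3 pp3:1
Op 6: write(P0, v0, 136). refcount(pp0)=4>1 -> COPY to pp4. 5 ppages; refcounts: pp0:3 pp1:4 pp2:3 pp3:1 pp4:1
Op 7: read(P1, v2) -> 44. No state change.
Op 8: read(P0, v1) -> 11. No state change.
Op 9: write(P0, v1, 197). refcount(pp1)=4>1 -> COPY to pp5. 6 ppages; refcounts: pp0:3 pp1:3 pp2:3 pp3:1 pp4:1 pp5:1

Answer: 3 3 3 1 1 1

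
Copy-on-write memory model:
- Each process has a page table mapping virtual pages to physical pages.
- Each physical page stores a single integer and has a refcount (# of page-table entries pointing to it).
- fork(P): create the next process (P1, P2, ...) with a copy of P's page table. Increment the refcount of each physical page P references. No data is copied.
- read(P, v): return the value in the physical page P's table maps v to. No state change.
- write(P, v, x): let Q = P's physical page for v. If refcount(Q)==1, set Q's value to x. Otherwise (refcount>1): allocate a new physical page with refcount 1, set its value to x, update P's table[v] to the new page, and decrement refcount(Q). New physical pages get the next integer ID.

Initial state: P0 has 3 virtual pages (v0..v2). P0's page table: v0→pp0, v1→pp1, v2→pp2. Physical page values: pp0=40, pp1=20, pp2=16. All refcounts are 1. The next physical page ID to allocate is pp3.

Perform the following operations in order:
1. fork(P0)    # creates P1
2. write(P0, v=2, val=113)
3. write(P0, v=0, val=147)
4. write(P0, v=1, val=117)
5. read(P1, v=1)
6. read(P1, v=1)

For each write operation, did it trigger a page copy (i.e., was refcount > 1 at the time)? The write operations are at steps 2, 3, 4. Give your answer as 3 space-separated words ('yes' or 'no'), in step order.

Op 1: fork(P0) -> P1. 3 ppages; refcounts: pp0:2 pp1:2 pp2:2
Op 2: write(P0, v2, 113). refcount(pp2)=2>1 -> COPY to pp3. 4 ppages; refcounts: pp0:2 pp1:2 pp2:1 pp3:1
Op 3: write(P0, v0, 147). refcount(pp0)=2>1 -> COPY to pp4. 5 ppages; refcounts: pp0:1 pp1:2 pp2:1 pp3:1 pp4:1
Op 4: write(P0, v1, 117). refcount(pp1)=2>1 -> COPY to pp5. 6 ppages; refcounts: pp0:1 pp1:1 pp2:1 pp3:1 pp4:1 pp5:1
Op 5: read(P1, v1) -> 20. No state change.
Op 6: read(P1, v1) -> 20. No state change.

yes yes yes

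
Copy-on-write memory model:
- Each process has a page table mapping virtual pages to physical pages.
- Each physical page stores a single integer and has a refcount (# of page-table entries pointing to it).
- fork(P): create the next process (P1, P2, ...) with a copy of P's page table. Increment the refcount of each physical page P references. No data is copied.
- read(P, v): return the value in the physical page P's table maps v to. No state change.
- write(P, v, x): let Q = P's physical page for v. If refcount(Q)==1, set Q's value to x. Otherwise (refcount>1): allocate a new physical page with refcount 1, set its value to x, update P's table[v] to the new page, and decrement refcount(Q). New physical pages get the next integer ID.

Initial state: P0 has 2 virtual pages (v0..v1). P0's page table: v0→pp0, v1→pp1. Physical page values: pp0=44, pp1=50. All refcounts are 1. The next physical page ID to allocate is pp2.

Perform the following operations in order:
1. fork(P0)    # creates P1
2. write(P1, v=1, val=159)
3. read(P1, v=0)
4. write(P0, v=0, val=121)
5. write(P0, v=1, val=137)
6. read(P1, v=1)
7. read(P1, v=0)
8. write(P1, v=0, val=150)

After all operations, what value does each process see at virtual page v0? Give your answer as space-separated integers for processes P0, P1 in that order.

Op 1: fork(P0) -> P1. 2 ppages; refcounts: pp0:2 pp1:2
Op 2: write(P1, v1, 159). refcount(pp1)=2>1 -> COPY to pp2. 3 ppages; refcounts: pp0:2 pp1:1 pp2:1
Op 3: read(P1, v0) -> 44. No state change.
Op 4: write(P0, v0, 121). refcount(pp0)=2>1 -> COPY to pp3. 4 ppages; refcounts: pp0:1 pp1:1 pp2:1 pp3:1
Op 5: write(P0, v1, 137). refcount(pp1)=1 -> write in place. 4 ppages; refcounts: pp0:1 pp1:1 pp2:1 pp3:1
Op 6: read(P1, v1) -> 159. No state change.
Op 7: read(P1, v0) -> 44. No state change.
Op 8: write(P1, v0, 150). refcount(pp0)=1 -> write in place. 4 ppages; refcounts: pp0:1 pp1:1 pp2:1 pp3:1
P0: v0 -> pp3 = 121
P1: v0 -> pp0 = 150

Answer: 121 150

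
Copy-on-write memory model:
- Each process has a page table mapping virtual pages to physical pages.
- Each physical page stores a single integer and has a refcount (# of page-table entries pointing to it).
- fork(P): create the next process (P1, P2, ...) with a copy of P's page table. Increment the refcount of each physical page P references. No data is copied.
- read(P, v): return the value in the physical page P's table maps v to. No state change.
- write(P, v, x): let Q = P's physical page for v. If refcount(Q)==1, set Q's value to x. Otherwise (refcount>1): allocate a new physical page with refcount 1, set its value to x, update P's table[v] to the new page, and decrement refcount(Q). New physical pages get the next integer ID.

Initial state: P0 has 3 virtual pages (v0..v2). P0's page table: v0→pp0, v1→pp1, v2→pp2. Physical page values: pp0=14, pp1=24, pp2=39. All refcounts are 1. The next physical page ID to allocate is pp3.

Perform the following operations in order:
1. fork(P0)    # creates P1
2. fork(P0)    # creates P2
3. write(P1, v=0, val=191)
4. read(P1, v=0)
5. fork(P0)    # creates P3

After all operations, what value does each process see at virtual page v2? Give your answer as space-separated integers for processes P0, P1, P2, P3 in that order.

Answer: 39 39 39 39

Derivation:
Op 1: fork(P0) -> P1. 3 ppages; refcounts: pp0:2 pp1:2 pp2:2
Op 2: fork(P0) -> P2. 3 ppages; refcounts: pp0:3 pp1:3 pp2:3
Op 3: write(P1, v0, 191). refcount(pp0)=3>1 -> COPY to pp3. 4 ppages; refcounts: pp0:2 pp1:3 pp2:3 pp3:1
Op 4: read(P1, v0) -> 191. No state change.
Op 5: fork(P0) -> P3. 4 ppages; refcounts: pp0:3 pp1:4 pp2:4 pp3:1
P0: v2 -> pp2 = 39
P1: v2 -> pp2 = 39
P2: v2 -> pp2 = 39
P3: v2 -> pp2 = 39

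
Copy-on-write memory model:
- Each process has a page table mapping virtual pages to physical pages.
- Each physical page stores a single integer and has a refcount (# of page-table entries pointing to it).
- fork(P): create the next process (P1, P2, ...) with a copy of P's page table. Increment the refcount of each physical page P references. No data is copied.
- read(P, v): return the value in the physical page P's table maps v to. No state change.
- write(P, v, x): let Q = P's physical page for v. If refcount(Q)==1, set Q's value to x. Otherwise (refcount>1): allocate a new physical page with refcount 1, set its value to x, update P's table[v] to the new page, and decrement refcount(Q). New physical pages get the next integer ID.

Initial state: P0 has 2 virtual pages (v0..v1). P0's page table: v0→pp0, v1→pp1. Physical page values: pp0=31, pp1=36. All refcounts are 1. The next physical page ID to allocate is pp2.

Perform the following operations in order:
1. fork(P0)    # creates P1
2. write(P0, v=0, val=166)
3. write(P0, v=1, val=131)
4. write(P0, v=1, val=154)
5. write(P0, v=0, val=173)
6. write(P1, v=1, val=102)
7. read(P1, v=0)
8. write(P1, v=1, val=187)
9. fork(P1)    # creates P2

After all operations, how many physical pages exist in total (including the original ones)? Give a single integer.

Answer: 4

Derivation:
Op 1: fork(P0) -> P1. 2 ppages; refcounts: pp0:2 pp1:2
Op 2: write(P0, v0, 166). refcount(pp0)=2>1 -> COPY to pp2. 3 ppages; refcounts: pp0:1 pp1:2 pp2:1
Op 3: write(P0, v1, 131). refcount(pp1)=2>1 -> COPY to pp3. 4 ppages; refcounts: pp0:1 pp1:1 pp2:1 pp3:1
Op 4: write(P0, v1, 154). refcount(pp3)=1 -> write in place. 4 ppages; refcounts: pp0:1 pp1:1 pp2:1 pp3:1
Op 5: write(P0, v0, 173). refcount(pp2)=1 -> write in place. 4 ppages; refcounts: pp0:1 pp1:1 pp2:1 pp3:1
Op 6: write(P1, v1, 102). refcount(pp1)=1 -> write in place. 4 ppages; refcounts: pp0:1 pp1:1 pp2:1 pp3:1
Op 7: read(P1, v0) -> 31. No state change.
Op 8: write(P1, v1, 187). refcount(pp1)=1 -> write in place. 4 ppages; refcounts: pp0:1 pp1:1 pp2:1 pp3:1
Op 9: fork(P1) -> P2. 4 ppages; refcounts: pp0:2 pp1:2 pp2:1 pp3:1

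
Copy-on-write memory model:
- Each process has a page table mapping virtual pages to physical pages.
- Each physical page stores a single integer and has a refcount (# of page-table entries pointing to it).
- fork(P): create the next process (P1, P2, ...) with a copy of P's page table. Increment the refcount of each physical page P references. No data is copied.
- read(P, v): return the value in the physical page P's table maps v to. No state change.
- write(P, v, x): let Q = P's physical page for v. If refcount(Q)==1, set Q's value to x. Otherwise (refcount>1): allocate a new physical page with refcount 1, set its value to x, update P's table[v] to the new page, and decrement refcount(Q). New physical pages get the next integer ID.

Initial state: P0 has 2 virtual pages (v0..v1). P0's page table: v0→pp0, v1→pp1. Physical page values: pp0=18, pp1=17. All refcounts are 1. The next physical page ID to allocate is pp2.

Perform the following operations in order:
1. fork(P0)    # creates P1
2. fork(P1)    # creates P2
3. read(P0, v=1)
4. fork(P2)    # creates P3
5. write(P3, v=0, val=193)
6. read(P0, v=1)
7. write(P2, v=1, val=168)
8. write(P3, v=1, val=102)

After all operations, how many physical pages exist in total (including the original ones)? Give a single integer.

Answer: 5

Derivation:
Op 1: fork(P0) -> P1. 2 ppages; refcounts: pp0:2 pp1:2
Op 2: fork(P1) -> P2. 2 ppages; refcounts: pp0:3 pp1:3
Op 3: read(P0, v1) -> 17. No state change.
Op 4: fork(P2) -> P3. 2 ppages; refcounts: pp0:4 pp1:4
Op 5: write(P3, v0, 193). refcount(pp0)=4>1 -> COPY to pp2. 3 ppages; refcounts: pp0:3 pp1:4 pp2:1
Op 6: read(P0, v1) -> 17. No state change.
Op 7: write(P2, v1, 168). refcount(pp1)=4>1 -> COPY to pp3. 4 ppages; refcounts: pp0:3 pp1:3 pp2:1 pp3:1
Op 8: write(P3, v1, 102). refcount(pp1)=3>1 -> COPY to pp4. 5 ppages; refcounts: pp0:3 pp1:2 pp2:1 pp3:1 pp4:1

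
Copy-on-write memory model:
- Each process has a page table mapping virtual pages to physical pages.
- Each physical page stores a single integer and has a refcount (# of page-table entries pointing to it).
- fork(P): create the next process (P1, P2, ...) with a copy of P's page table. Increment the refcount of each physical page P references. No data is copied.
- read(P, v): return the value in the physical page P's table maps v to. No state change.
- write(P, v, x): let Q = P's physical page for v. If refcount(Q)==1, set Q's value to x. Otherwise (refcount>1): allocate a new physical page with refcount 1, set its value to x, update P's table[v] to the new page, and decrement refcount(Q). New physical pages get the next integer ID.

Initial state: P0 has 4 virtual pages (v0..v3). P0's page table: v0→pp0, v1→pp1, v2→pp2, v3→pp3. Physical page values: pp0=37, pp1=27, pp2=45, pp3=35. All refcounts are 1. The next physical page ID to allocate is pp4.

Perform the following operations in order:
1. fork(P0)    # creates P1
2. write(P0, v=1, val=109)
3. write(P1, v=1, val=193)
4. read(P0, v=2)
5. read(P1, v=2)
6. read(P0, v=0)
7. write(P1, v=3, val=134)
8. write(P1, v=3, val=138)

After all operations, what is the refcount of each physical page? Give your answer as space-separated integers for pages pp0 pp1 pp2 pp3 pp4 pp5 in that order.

Op 1: fork(P0) -> P1. 4 ppages; refcounts: pp0:2 pp1:2 pp2:2 pp3:2
Op 2: write(P0, v1, 109). refcount(pp1)=2>1 -> COPY to pp4. 5 ppages; refcounts: pp0:2 pp1:1 pp2:2 pp3:2 pp4:1
Op 3: write(P1, v1, 193). refcount(pp1)=1 -> write in place. 5 ppages; refcounts: pp0:2 pp1:1 pp2:2 pp3:2 pp4:1
Op 4: read(P0, v2) -> 45. No state change.
Op 5: read(P1, v2) -> 45. No state change.
Op 6: read(P0, v0) -> 37. No state change.
Op 7: write(P1, v3, 134). refcount(pp3)=2>1 -> COPY to pp5. 6 ppages; refcounts: pp0:2 pp1:1 pp2:2 pp3:1 pp4:1 pp5:1
Op 8: write(P1, v3, 138). refcount(pp5)=1 -> write in place. 6 ppages; refcounts: pp0:2 pp1:1 pp2:2 pp3:1 pp4:1 pp5:1

Answer: 2 1 2 1 1 1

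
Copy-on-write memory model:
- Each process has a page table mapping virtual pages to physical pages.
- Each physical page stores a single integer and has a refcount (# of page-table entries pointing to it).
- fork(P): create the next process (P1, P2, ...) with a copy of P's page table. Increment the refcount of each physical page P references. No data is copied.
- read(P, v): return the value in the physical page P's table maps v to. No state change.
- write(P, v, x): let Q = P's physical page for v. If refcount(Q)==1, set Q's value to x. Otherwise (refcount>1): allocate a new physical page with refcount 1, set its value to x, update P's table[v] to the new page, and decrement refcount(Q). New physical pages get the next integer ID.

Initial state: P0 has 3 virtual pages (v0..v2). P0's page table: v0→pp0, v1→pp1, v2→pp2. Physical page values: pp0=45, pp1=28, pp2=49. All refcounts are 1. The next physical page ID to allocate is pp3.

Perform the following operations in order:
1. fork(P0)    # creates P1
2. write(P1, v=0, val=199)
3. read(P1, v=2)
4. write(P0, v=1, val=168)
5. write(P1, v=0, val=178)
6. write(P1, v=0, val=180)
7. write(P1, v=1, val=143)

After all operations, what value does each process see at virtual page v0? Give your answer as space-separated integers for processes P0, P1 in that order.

Op 1: fork(P0) -> P1. 3 ppages; refcounts: pp0:2 pp1:2 pp2:2
Op 2: write(P1, v0, 199). refcount(pp0)=2>1 -> COPY to pp3. 4 ppages; refcounts: pp0:1 pp1:2 pp2:2 pp3:1
Op 3: read(P1, v2) -> 49. No state change.
Op 4: write(P0, v1, 168). refcount(pp1)=2>1 -> COPY to pp4. 5 ppages; refcounts: pp0:1 pp1:1 pp2:2 pp3:1 pp4:1
Op 5: write(P1, v0, 178). refcount(pp3)=1 -> write in place. 5 ppages; refcounts: pp0:1 pp1:1 pp2:2 pp3:1 pp4:1
Op 6: write(P1, v0, 180). refcount(pp3)=1 -> write in place. 5 ppages; refcounts: pp0:1 pp1:1 pp2:2 pp3:1 pp4:1
Op 7: write(P1, v1, 143). refcount(pp1)=1 -> write in place. 5 ppages; refcounts: pp0:1 pp1:1 pp2:2 pp3:1 pp4:1
P0: v0 -> pp0 = 45
P1: v0 -> pp3 = 180

Answer: 45 180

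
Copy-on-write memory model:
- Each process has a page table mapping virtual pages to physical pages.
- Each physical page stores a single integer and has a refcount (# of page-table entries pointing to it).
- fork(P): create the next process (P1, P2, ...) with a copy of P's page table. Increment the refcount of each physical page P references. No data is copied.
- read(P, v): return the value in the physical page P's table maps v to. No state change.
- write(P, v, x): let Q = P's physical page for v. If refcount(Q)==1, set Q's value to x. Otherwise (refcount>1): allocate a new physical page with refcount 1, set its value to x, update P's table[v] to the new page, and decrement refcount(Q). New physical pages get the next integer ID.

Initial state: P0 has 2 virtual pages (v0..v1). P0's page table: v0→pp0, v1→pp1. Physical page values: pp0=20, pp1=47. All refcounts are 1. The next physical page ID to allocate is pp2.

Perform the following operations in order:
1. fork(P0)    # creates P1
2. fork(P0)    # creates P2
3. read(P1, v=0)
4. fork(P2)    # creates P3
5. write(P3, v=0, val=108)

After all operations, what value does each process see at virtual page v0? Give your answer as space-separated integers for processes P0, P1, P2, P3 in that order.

Op 1: fork(P0) -> P1. 2 ppages; refcounts: pp0:2 pp1:2
Op 2: fork(P0) -> P2. 2 ppages; refcounts: pp0:3 pp1:3
Op 3: read(P1, v0) -> 20. No state change.
Op 4: fork(P2) -> P3. 2 ppages; refcounts: pp0:4 pp1:4
Op 5: write(P3, v0, 108). refcount(pp0)=4>1 -> COPY to pp2. 3 ppages; refcounts: pp0:3 pp1:4 pp2:1
P0: v0 -> pp0 = 20
P1: v0 -> pp0 = 20
P2: v0 -> pp0 = 20
P3: v0 -> pp2 = 108

Answer: 20 20 20 108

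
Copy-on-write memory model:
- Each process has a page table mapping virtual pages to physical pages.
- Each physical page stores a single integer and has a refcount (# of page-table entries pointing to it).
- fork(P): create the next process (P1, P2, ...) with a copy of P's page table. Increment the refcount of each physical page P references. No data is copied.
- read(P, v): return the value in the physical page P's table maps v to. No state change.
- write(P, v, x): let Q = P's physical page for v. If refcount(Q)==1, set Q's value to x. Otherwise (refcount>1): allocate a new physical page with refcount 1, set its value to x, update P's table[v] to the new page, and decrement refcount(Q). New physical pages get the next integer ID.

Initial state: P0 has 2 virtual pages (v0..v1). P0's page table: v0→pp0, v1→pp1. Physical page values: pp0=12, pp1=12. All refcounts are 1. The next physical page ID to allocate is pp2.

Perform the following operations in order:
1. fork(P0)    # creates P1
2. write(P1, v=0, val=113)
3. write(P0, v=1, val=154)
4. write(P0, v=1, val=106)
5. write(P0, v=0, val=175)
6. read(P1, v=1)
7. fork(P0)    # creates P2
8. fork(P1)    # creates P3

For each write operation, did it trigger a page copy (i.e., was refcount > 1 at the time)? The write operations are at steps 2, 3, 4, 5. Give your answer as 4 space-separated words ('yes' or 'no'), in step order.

Op 1: fork(P0) -> P1. 2 ppages; refcounts: pp0:2 pp1:2
Op 2: write(P1, v0, 113). refcount(pp0)=2>1 -> COPY to pp2. 3 ppages; refcounts: pp0:1 pp1:2 pp2:1
Op 3: write(P0, v1, 154). refcount(pp1)=2>1 -> COPY to pp3. 4 ppages; refcounts: pp0:1 pp1:1 pp2:1 pp3:1
Op 4: write(P0, v1, 106). refcount(pp3)=1 -> write in place. 4 ppages; refcounts: pp0:1 pp1:1 pp2:1 pp3:1
Op 5: write(P0, v0, 175). refcount(pp0)=1 -> write in place. 4 ppages; refcounts: pp0:1 pp1:1 pp2:1 pp3:1
Op 6: read(P1, v1) -> 12. No state change.
Op 7: fork(P0) -> P2. 4 ppages; refcounts: pp0:2 pp1:1 pp2:1 pp3:2
Op 8: fork(P1) -> P3. 4 ppages; refcounts: pp0:2 pp1:2 pp2:2 pp3:2

yes yes no no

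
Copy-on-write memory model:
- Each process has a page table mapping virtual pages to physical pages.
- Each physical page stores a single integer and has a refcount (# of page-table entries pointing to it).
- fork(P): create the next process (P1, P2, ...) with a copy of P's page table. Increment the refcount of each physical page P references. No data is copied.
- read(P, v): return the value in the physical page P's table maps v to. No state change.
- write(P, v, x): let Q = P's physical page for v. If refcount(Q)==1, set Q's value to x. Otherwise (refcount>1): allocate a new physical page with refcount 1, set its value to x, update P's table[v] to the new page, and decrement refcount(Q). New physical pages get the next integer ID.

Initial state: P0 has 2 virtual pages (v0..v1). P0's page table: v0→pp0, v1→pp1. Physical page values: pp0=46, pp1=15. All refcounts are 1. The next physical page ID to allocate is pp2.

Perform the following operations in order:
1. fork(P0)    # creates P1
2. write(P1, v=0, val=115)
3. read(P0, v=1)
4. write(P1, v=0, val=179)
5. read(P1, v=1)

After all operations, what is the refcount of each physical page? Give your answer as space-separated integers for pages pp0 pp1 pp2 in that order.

Op 1: fork(P0) -> P1. 2 ppages; refcounts: pp0:2 pp1:2
Op 2: write(P1, v0, 115). refcount(pp0)=2>1 -> COPY to pp2. 3 ppages; refcounts: pp0:1 pp1:2 pp2:1
Op 3: read(P0, v1) -> 15. No state change.
Op 4: write(P1, v0, 179). refcount(pp2)=1 -> write in place. 3 ppages; refcounts: pp0:1 pp1:2 pp2:1
Op 5: read(P1, v1) -> 15. No state change.

Answer: 1 2 1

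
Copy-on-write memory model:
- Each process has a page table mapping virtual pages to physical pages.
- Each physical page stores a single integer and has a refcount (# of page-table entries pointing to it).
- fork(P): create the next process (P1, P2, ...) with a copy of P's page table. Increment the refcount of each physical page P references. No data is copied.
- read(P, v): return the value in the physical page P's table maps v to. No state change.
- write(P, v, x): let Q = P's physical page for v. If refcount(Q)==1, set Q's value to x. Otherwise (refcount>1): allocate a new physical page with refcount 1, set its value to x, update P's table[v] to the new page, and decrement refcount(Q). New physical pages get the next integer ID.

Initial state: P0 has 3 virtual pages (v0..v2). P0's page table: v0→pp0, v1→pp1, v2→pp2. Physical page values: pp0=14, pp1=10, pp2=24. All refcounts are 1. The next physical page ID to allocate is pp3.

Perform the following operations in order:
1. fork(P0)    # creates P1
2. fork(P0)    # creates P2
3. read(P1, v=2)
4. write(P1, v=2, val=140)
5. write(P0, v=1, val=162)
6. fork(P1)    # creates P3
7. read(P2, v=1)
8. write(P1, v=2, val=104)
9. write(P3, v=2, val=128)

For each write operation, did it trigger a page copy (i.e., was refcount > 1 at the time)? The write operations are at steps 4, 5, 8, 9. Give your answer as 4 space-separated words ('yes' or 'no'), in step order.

Op 1: fork(P0) -> P1. 3 ppages; refcounts: pp0:2 pp1:2 pp2:2
Op 2: fork(P0) -> P2. 3 ppages; refcounts: pp0:3 pp1:3 pp2:3
Op 3: read(P1, v2) -> 24. No state change.
Op 4: write(P1, v2, 140). refcount(pp2)=3>1 -> COPY to pp3. 4 ppages; refcounts: pp0:3 pp1:3 pp2:2 pp3:1
Op 5: write(P0, v1, 162). refcount(pp1)=3>1 -> COPY to pp4. 5 ppages; refcounts: pp0:3 pp1:2 pp2:2 pp3:1 pp4:1
Op 6: fork(P1) -> P3. 5 ppages; refcounts: pp0:4 pp1:3 pp2:2 pp3:2 pp4:1
Op 7: read(P2, v1) -> 10. No state change.
Op 8: write(P1, v2, 104). refcount(pp3)=2>1 -> COPY to pp5. 6 ppages; refcounts: pp0:4 pp1:3 pp2:2 pp3:1 pp4:1 pp5:1
Op 9: write(P3, v2, 128). refcount(pp3)=1 -> write in place. 6 ppages; refcounts: pp0:4 pp1:3 pp2:2 pp3:1 pp4:1 pp5:1

yes yes yes no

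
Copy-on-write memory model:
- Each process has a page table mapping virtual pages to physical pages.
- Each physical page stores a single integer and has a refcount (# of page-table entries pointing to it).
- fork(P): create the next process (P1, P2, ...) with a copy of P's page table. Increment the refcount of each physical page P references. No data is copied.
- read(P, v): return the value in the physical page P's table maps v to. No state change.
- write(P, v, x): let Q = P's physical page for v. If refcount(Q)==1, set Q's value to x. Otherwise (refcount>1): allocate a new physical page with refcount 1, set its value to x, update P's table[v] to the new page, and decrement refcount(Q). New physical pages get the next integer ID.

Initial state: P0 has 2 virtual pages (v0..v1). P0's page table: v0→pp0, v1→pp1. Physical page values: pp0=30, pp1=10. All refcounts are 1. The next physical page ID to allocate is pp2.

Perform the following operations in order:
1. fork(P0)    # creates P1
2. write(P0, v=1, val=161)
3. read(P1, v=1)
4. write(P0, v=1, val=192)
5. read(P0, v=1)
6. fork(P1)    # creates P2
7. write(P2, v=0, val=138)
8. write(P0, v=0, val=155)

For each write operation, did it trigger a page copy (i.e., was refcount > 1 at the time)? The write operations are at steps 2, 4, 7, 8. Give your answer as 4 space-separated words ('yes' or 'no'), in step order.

Op 1: fork(P0) -> P1. 2 ppages; refcounts: pp0:2 pp1:2
Op 2: write(P0, v1, 161). refcount(pp1)=2>1 -> COPY to pp2. 3 ppages; refcounts: pp0:2 pp1:1 pp2:1
Op 3: read(P1, v1) -> 10. No state change.
Op 4: write(P0, v1, 192). refcount(pp2)=1 -> write in place. 3 ppages; refcounts: pp0:2 pp1:1 pp2:1
Op 5: read(P0, v1) -> 192. No state change.
Op 6: fork(P1) -> P2. 3 ppages; refcounts: pp0:3 pp1:2 pp2:1
Op 7: write(P2, v0, 138). refcount(pp0)=3>1 -> COPY to pp3. 4 ppages; refcounts: pp0:2 pp1:2 pp2:1 pp3:1
Op 8: write(P0, v0, 155). refcount(pp0)=2>1 -> COPY to pp4. 5 ppages; refcounts: pp0:1 pp1:2 pp2:1 pp3:1 pp4:1

yes no yes yes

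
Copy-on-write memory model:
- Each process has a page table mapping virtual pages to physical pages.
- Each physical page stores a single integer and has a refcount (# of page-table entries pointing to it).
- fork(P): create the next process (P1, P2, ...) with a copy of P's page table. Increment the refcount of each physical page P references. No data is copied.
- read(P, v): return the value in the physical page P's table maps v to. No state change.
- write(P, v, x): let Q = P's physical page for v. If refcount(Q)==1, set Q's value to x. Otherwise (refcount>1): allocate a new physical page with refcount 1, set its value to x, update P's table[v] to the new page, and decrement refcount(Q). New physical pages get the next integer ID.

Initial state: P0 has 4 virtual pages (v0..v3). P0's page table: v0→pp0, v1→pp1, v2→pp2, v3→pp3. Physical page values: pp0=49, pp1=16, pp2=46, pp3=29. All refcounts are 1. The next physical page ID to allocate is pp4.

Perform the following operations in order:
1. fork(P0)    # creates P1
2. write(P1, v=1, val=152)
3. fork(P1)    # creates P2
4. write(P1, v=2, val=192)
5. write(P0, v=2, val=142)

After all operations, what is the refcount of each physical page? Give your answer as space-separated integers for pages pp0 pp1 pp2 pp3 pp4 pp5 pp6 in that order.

Op 1: fork(P0) -> P1. 4 ppages; refcounts: pp0:2 pp1:2 pp2:2 pp3:2
Op 2: write(P1, v1, 152). refcount(pp1)=2>1 -> COPY to pp4. 5 ppages; refcounts: pp0:2 pp1:1 pp2:2 pp3:2 pp4:1
Op 3: fork(P1) -> P2. 5 ppages; refcounts: pp0:3 pp1:1 pp2:3 pp3:3 pp4:2
Op 4: write(P1, v2, 192). refcount(pp2)=3>1 -> COPY to pp5. 6 ppages; refcounts: pp0:3 pp1:1 pp2:2 pp3:3 pp4:2 pp5:1
Op 5: write(P0, v2, 142). refcount(pp2)=2>1 -> COPY to pp6. 7 ppages; refcounts: pp0:3 pp1:1 pp2:1 pp3:3 pp4:2 pp5:1 pp6:1

Answer: 3 1 1 3 2 1 1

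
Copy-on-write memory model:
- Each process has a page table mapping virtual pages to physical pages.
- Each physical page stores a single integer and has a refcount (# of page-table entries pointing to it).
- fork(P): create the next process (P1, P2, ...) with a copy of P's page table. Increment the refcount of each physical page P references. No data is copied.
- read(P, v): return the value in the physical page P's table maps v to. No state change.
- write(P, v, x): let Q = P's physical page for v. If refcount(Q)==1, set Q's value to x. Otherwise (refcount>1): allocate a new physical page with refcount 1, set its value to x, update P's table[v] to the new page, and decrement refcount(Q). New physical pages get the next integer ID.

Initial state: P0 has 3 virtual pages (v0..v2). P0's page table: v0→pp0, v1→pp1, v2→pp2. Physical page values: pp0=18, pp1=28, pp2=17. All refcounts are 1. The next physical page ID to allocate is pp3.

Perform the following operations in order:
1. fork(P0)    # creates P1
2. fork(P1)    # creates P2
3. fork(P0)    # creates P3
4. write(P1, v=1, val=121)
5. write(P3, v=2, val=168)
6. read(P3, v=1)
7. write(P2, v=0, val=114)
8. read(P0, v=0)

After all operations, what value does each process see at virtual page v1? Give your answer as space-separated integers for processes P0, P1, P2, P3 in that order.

Answer: 28 121 28 28

Derivation:
Op 1: fork(P0) -> P1. 3 ppages; refcounts: pp0:2 pp1:2 pp2:2
Op 2: fork(P1) -> P2. 3 ppages; refcounts: pp0:3 pp1:3 pp2:3
Op 3: fork(P0) -> P3. 3 ppages; refcounts: pp0:4 pp1:4 pp2:4
Op 4: write(P1, v1, 121). refcount(pp1)=4>1 -> COPY to pp3. 4 ppages; refcounts: pp0:4 pp1:3 pp2:4 pp3:1
Op 5: write(P3, v2, 168). refcount(pp2)=4>1 -> COPY to pp4. 5 ppages; refcounts: pp0:4 pp1:3 pp2:3 pp3:1 pp4:1
Op 6: read(P3, v1) -> 28. No state change.
Op 7: write(P2, v0, 114). refcount(pp0)=4>1 -> COPY to pp5. 6 ppages; refcounts: pp0:3 pp1:3 pp2:3 pp3:1 pp4:1 pp5:1
Op 8: read(P0, v0) -> 18. No state change.
P0: v1 -> pp1 = 28
P1: v1 -> pp3 = 121
P2: v1 -> pp1 = 28
P3: v1 -> pp1 = 28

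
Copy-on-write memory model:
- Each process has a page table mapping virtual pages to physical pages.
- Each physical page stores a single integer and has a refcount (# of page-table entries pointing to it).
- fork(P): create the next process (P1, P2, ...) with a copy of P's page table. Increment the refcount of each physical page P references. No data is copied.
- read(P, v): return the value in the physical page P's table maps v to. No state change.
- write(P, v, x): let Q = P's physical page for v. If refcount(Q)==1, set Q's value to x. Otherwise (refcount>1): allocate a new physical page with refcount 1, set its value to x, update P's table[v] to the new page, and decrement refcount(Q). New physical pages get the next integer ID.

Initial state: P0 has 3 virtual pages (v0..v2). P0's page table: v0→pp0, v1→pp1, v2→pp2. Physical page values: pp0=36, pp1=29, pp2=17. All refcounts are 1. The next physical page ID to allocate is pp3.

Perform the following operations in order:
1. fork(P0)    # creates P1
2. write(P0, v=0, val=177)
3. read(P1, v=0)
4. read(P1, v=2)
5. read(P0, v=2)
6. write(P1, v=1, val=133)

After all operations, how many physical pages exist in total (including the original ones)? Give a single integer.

Answer: 5

Derivation:
Op 1: fork(P0) -> P1. 3 ppages; refcounts: pp0:2 pp1:2 pp2:2
Op 2: write(P0, v0, 177). refcount(pp0)=2>1 -> COPY to pp3. 4 ppages; refcounts: pp0:1 pp1:2 pp2:2 pp3:1
Op 3: read(P1, v0) -> 36. No state change.
Op 4: read(P1, v2) -> 17. No state change.
Op 5: read(P0, v2) -> 17. No state change.
Op 6: write(P1, v1, 133). refcount(pp1)=2>1 -> COPY to pp4. 5 ppages; refcounts: pp0:1 pp1:1 pp2:2 pp3:1 pp4:1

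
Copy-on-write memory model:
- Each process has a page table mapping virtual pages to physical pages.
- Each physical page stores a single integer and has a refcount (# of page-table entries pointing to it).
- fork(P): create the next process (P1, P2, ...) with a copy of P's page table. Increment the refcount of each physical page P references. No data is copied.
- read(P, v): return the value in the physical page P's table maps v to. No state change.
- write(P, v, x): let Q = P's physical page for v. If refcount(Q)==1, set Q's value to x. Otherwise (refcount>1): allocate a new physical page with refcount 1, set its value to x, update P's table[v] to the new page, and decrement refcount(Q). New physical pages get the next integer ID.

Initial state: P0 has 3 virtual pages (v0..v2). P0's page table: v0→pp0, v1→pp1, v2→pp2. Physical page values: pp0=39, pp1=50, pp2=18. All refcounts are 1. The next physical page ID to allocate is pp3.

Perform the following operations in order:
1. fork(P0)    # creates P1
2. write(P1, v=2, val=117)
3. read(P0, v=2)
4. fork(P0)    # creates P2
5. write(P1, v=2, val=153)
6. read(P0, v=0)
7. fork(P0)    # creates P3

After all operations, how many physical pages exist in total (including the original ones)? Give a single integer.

Op 1: fork(P0) -> P1. 3 ppages; refcounts: pp0:2 pp1:2 pp2:2
Op 2: write(P1, v2, 117). refcount(pp2)=2>1 -> COPY to pp3. 4 ppages; refcounts: pp0:2 pp1:2 pp2:1 pp3:1
Op 3: read(P0, v2) -> 18. No state change.
Op 4: fork(P0) -> P2. 4 ppages; refcounts: pp0:3 pp1:3 pp2:2 pp3:1
Op 5: write(P1, v2, 153). refcount(pp3)=1 -> write in place. 4 ppages; refcounts: pp0:3 pp1:3 pp2:2 pp3:1
Op 6: read(P0, v0) -> 39. No state change.
Op 7: fork(P0) -> P3. 4 ppages; refcounts: pp0:4 pp1:4 pp2:3 pp3:1

Answer: 4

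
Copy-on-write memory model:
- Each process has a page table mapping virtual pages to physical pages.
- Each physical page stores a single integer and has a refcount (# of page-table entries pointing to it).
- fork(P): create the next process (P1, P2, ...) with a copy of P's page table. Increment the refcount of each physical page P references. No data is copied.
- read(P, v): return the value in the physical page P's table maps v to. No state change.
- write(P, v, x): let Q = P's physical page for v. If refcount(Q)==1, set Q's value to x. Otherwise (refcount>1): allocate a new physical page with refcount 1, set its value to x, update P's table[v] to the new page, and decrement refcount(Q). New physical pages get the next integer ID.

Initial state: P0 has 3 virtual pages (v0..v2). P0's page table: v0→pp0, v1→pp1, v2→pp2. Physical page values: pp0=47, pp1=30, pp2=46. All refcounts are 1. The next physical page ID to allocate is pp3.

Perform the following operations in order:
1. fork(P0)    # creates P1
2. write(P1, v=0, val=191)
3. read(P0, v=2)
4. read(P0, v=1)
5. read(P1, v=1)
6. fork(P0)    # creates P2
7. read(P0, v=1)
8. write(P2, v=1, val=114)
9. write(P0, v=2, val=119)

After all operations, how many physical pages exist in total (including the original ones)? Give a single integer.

Answer: 6

Derivation:
Op 1: fork(P0) -> P1. 3 ppages; refcounts: pp0:2 pp1:2 pp2:2
Op 2: write(P1, v0, 191). refcount(pp0)=2>1 -> COPY to pp3. 4 ppages; refcounts: pp0:1 pp1:2 pp2:2 pp3:1
Op 3: read(P0, v2) -> 46. No state change.
Op 4: read(P0, v1) -> 30. No state change.
Op 5: read(P1, v1) -> 30. No state change.
Op 6: fork(P0) -> P2. 4 ppages; refcounts: pp0:2 pp1:3 pp2:3 pp3:1
Op 7: read(P0, v1) -> 30. No state change.
Op 8: write(P2, v1, 114). refcount(pp1)=3>1 -> COPY to pp4. 5 ppages; refcounts: pp0:2 pp1:2 pp2:3 pp3:1 pp4:1
Op 9: write(P0, v2, 119). refcount(pp2)=3>1 -> COPY to pp5. 6 ppages; refcounts: pp0:2 pp1:2 pp2:2 pp3:1 pp4:1 pp5:1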